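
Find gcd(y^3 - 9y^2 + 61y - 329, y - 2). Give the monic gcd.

Repeated division with remainder:
  y^3 - 9y^2 + 61y - 329 = (y^2 - 7y + 47)(y - 2) + (-235)
  y - 2 = (-(1/235)y + 2/235)(-235) + (0)
The last nonzero remainder is the constant -235, so the polynomials are coprime and gcd = 1.

1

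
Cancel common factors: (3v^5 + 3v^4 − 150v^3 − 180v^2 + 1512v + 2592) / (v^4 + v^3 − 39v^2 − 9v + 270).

Apply the Euclidean algorithm:
  3v^5 + 3v^4 − 150v^3 − 180v^2 + 1512v + 2592 = (3v)(v^4 + v^3 − 39v^2 − 9v + 270) + (−33v^3 − 153v^2 + 702v + 2592)
  v^4 + v^3 − 39v^2 − 9v + 270 = (−(1/33)v + 40/363)(−33v^3 − 153v^2 + 702v + 2592) + (−(105/121)v^2 − (945/121)v − 1890/121)
  −33v^3 − 153v^2 + 702v + 2592 = ((1331/35)v − 5808/35)(−(105/121)v^2 − (945/121)v − 1890/121) + (0)
Last nonzero remainder: −(105/121)v^2 − (945/121)v − 1890/121. Dividing through by −105/121 gives the monic gcd v^2 + 9v + 18.
Cancel v^2 + 9v + 18 from numerator and denominator to get the reduced form.

(3v^3 − 24v^2 + 12v + 144)/(v^2 − 8v + 15)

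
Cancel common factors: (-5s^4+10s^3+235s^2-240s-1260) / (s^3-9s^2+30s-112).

(-5s^3-25s^2+60s+180)/(s^2-2s+16)

By polynomial division,
  -5s^4+10s^3+235s^2-240s-1260 = (-5s-35)(s^3-9s^2+30s-112) + (70s^2+250s-5180)
  s^3-9s^2+30s-112 = ((1/70)s-44/245)(70s^2+250s-5180) + ((7296/49)s-7296/7)
  70s^2+250s-5180 = ((1715/3648)s+9065/1824)((7296/49)s-7296/7) + (0)
Last nonzero remainder: (7296/49)s-7296/7. Dividing through by 7296/49 gives the monic gcd s-7.
Cancel s-7 from numerator and denominator to get the reduced form.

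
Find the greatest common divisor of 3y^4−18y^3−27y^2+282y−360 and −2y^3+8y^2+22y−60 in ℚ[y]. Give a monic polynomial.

y^2−7y+10

Euclidean algorithm in ℚ[y]:
  3y^4−18y^3−27y^2+282y−360 = (−(3/2)y+3)(−2y^3+8y^2+22y−60) + (−18y^2+126y−180)
  −2y^3+8y^2+22y−60 = ((1/9)y+1/3)(−18y^2+126y−180) + (0)
Last nonzero remainder: −18y^2+126y−180. Dividing through by −18 gives the monic gcd y^2−7y+10.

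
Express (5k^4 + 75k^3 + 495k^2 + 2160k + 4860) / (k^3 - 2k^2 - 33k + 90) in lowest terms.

(5k^3 + 45k^2 + 225k + 810)/(k^2 - 8k + 15)

Apply the Euclidean algorithm:
  5k^4 + 75k^3 + 495k^2 + 2160k + 4860 = (5k + 85)(k^3 - 2k^2 - 33k + 90) + (830k^2 + 4515k - 2790)
  k^3 - 2k^2 - 33k + 90 = ((1/830)k - 247/27556)(830k^2 + 4515k - 2790) + ((298485/27556)k + 895455/13778)
  830k^2 + 4515k - 2790 = ((4574296/59697)k - 854236/19899)((298485/27556)k + 895455/13778) + (0)
Last nonzero remainder: (298485/27556)k + 895455/13778. Dividing through by 298485/27556 gives the monic gcd k + 6.
Cancel k + 6 from numerator and denominator to get the reduced form.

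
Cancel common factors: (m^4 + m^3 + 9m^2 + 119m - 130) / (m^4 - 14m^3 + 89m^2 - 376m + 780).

(m^2 + 4m - 5)/(m^2 - 11m + 30)

Apply the Euclidean algorithm:
  m^4 + m^3 + 9m^2 + 119m - 130 = (m^4 - 14m^3 + 89m^2 - 376m + 780) + (15m^3 - 80m^2 + 495m - 910)
  m^4 - 14m^3 + 89m^2 - 376m + 780 = ((1/15)m - 26/45)(15m^3 - 80m^2 + 495m - 910) + ((88/9)m^2 - (88/3)m + 2288/9)
  15m^3 - 80m^2 + 495m - 910 = ((135/88)m - 315/88)((88/9)m^2 - (88/3)m + 2288/9) + (0)
Last nonzero remainder: (88/9)m^2 - (88/3)m + 2288/9. Dividing through by 88/9 gives the monic gcd m^2 - 3m + 26.
Cancel m^2 - 3m + 26 from numerator and denominator to get the reduced form.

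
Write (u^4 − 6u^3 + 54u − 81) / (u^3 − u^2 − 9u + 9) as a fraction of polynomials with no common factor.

(u^2 − 6u + 9)/(u − 1)

Euclidean algorithm in ℚ[u]:
  u^4 − 6u^3 + 54u − 81 = (u − 5)(u^3 − u^2 − 9u + 9) + (4u^2 − 36)
  u^3 − u^2 − 9u + 9 = ((1/4)u − 1/4)(4u^2 − 36) + (0)
Last nonzero remainder: 4u^2 − 36. Dividing through by 4 gives the monic gcd u^2 − 9.
Cancel u^2 − 9 from numerator and denominator to get the reduced form.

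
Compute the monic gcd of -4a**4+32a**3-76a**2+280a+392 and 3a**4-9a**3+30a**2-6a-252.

a**2-2a+14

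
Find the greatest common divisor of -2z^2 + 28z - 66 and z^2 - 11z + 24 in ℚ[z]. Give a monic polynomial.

Apply the Euclidean algorithm:
  -2z^2 + 28z - 66 = (-2)(z^2 - 11z + 24) + (6z - 18)
  z^2 - 11z + 24 = ((1/6)z - 4/3)(6z - 18) + (0)
Last nonzero remainder: 6z - 18. Dividing through by 6 gives the monic gcd z - 3.

z - 3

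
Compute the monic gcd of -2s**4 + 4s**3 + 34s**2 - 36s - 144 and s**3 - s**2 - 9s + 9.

s**2 - 9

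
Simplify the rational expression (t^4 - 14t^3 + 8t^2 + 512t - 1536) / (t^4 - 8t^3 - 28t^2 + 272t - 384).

(t - 8)/(t - 2)

Euclidean algorithm in ℚ[t]:
  t^4 - 14t^3 + 8t^2 + 512t - 1536 = (t^4 - 8t^3 - 28t^2 + 272t - 384) + (-6t^3 + 36t^2 + 240t - 1152)
  t^4 - 8t^3 - 28t^2 + 272t - 384 = (-(1/6)t + 1/3)(-6t^3 + 36t^2 + 240t - 1152) + (0)
Last nonzero remainder: -6t^3 + 36t^2 + 240t - 1152. Dividing through by -6 gives the monic gcd t^3 - 6t^2 - 40t + 192.
Cancel t^3 - 6t^2 - 40t + 192 from numerator and denominator to get the reduced form.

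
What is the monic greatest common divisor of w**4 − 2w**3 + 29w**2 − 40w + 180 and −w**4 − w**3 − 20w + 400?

By polynomial division,
  w**4 − 2w**3 + 29w**2 − 40w + 180 = (−1)(−w**4 − w**3 − 20w + 400) + (−3w**3 + 29w**2 − 60w + 580)
  −w**4 − w**3 − 20w + 400 = ((1/3)w + 32/9)(−3w**3 + 29w**2 − 60w + 580) + (−(748/9)w**2 − 14960/9)
  −3w**3 + 29w**2 − 60w + 580 = ((27/748)w − 261/748)(−(748/9)w**2 − 14960/9) + (0)
Last nonzero remainder: −(748/9)w**2 − 14960/9. Dividing through by −748/9 gives the monic gcd w**2 + 20.

w**2 + 20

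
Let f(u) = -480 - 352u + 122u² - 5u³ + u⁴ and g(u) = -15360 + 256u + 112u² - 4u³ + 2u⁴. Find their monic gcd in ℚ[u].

120 - 2u + u²

Repeated division with remainder:
  u⁴ - 5u³ + 122u² - 352u - 480 = (1/2)(2u⁴ - 4u³ + 112u² + 256u - 15360) + (-3u³ + 66u² - 480u + 7200)
  2u⁴ - 4u³ + 112u² + 256u - 15360 = (-(2/3)u - 40/3)(-3u³ + 66u² - 480u + 7200) + (672u² - 1344u + 80640)
  -3u³ + 66u² - 480u + 7200 = (-(1/224)u + 5/56)(672u² - 1344u + 80640) + (0)
Last nonzero remainder: 672u² - 1344u + 80640. Dividing through by 672 gives the monic gcd u² - 2u + 120.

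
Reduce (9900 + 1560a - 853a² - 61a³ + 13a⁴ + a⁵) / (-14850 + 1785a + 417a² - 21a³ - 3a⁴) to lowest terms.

(18 + 3a - a²)/(-27 + 3a)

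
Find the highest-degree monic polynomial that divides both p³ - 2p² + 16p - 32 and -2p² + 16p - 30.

Repeated division with remainder:
  p³ - 2p² + 16p - 32 = (-(1/2)p - 3)(-2p² + 16p - 30) + (49p - 122)
  -2p² + 16p - 30 = (-(2/49)p + 540/2401)(49p - 122) + (-6150/2401)
  49p - 122 = (-(117649/6150)p + 146461/3075)(-6150/2401) + (0)
The last nonzero remainder is the constant -6150/2401, so the polynomials are coprime and gcd = 1.

1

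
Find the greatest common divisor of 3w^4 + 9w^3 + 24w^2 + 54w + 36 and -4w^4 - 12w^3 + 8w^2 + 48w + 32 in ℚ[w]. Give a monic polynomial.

w^2 + 3w + 2

By polynomial division,
  3w^4 + 9w^3 + 24w^2 + 54w + 36 = (-3/4)(-4w^4 - 12w^3 + 8w^2 + 48w + 32) + (30w^2 + 90w + 60)
  -4w^4 - 12w^3 + 8w^2 + 48w + 32 = (-(2/15)w^2 + 8/15)(30w^2 + 90w + 60) + (0)
Last nonzero remainder: 30w^2 + 90w + 60. Dividing through by 30 gives the monic gcd w^2 + 3w + 2.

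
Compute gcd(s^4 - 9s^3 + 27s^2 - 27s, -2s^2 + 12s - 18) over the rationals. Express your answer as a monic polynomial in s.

Euclidean algorithm in ℚ[s]:
  s^4 - 9s^3 + 27s^2 - 27s = (-(1/2)s^2 + (3/2)s)(-2s^2 + 12s - 18) + (0)
Last nonzero remainder: -2s^2 + 12s - 18. Dividing through by -2 gives the monic gcd s^2 - 6s + 9.

s^2 - 6s + 9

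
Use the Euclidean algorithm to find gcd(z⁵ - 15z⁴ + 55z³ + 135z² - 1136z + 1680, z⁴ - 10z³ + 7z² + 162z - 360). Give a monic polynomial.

z³ - 4z² - 17z + 60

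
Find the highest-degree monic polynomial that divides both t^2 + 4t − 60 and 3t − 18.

t − 6

Apply the Euclidean algorithm:
  t^2 + 4t − 60 = ((1/3)t + 10/3)(3t − 18) + (0)
Last nonzero remainder: 3t − 18. Dividing through by 3 gives the monic gcd t − 6.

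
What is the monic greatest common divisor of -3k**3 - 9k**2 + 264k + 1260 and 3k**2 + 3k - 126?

Apply the Euclidean algorithm:
  -3k**3 - 9k**2 + 264k + 1260 = (-k - 2)(3k**2 + 3k - 126) + (144k + 1008)
  3k**2 + 3k - 126 = ((1/48)k - 1/8)(144k + 1008) + (0)
Last nonzero remainder: 144k + 1008. Dividing through by 144 gives the monic gcd k + 7.

k + 7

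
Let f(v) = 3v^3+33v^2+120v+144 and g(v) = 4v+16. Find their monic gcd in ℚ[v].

By polynomial division,
  3v^3+33v^2+120v+144 = ((3/4)v^2+(21/4)v+9)(4v+16) + (0)
Last nonzero remainder: 4v+16. Dividing through by 4 gives the monic gcd v+4.

v+4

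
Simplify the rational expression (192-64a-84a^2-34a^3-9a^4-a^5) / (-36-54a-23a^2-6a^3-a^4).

(-16+8a+7a^2+a^3)/(3+4a+a^2)

Euclidean algorithm in ℚ[a]:
  -a^5-9a^4-34a^3-84a^2-64a+192 = (a+3)(-a^4-6a^3-23a^2-54a-36) + (7a^3+39a^2+134a+300)
  -a^4-6a^3-23a^2-54a-36 = (-(1/7)a-3/49)(7a^3+39a^2+134a+300) + (-(72/49)a^2-(144/49)a-864/49)
  7a^3+39a^2+134a+300 = (-(343/72)a-1225/72)(-(72/49)a^2-(144/49)a-864/49) + (0)
Last nonzero remainder: -(72/49)a^2-(144/49)a-864/49. Dividing through by -72/49 gives the monic gcd a^2+2a+12.
Cancel a^2+2a+12 from numerator and denominator to get the reduced form.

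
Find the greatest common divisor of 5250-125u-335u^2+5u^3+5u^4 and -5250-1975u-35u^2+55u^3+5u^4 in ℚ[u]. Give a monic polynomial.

-210-37u+6u^2+u^3

By polynomial division,
  5u^4+5u^3-335u^2-125u+5250 = (5u^4+55u^3-35u^2-1975u-5250) + (-50u^3-300u^2+1850u+10500)
  5u^4+55u^3-35u^2-1975u-5250 = (-(1/10)u-1/2)(-50u^3-300u^2+1850u+10500) + (0)
Last nonzero remainder: -50u^3-300u^2+1850u+10500. Dividing through by -50 gives the monic gcd u^3+6u^2-37u-210.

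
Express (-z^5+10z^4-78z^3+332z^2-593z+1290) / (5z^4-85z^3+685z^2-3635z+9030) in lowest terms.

Repeated division with remainder:
  -z^5+10z^4-78z^3+332z^2-593z+1290 = (-(1/5)z-7/5)(5z^4-85z^3+685z^2-3635z+9030) + (-60z^3+564z^2-3876z+13932)
  5z^4-85z^3+685z^2-3635z+9030 = (-(1/12)z+19/30)(-60z^3+564z^2-3876z+13932) + ((24/5)z^2-(96/5)z+1032/5)
  -60z^3+564z^2-3876z+13932 = (-(25/2)z+135/2)((24/5)z^2-(96/5)z+1032/5) + (0)
Last nonzero remainder: (24/5)z^2-(96/5)z+1032/5. Dividing through by 24/5 gives the monic gcd z^2-4z+43.
Cancel z^2-4z+43 from numerator and denominator to get the reduced form.

(-z^3+6z^2-11z+30)/(5z^2-65z+210)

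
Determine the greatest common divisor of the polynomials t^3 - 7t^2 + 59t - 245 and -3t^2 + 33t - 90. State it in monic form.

t - 5

By polynomial division,
  t^3 - 7t^2 + 59t - 245 = (-(1/3)t - 4/3)(-3t^2 + 33t - 90) + (73t - 365)
  -3t^2 + 33t - 90 = (-(3/73)t + 18/73)(73t - 365) + (0)
Last nonzero remainder: 73t - 365. Dividing through by 73 gives the monic gcd t - 5.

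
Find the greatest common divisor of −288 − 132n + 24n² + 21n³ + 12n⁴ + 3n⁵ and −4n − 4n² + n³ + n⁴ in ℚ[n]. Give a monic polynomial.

Apply the Euclidean algorithm:
  3n⁵ + 12n⁴ + 21n³ + 24n² − 132n − 288 = (3n + 9)(n⁴ + n³ − 4n² − 4n) + (24n³ + 72n² − 96n − 288)
  n⁴ + n³ − 4n² − 4n = ((1/24)n − 1/12)(24n³ + 72n² − 96n − 288) + (6n² − 24)
  24n³ + 72n² − 96n − 288 = (4n + 12)(6n² − 24) + (0)
Last nonzero remainder: 6n² − 24. Dividing through by 6 gives the monic gcd n² − 4.

−4 + n²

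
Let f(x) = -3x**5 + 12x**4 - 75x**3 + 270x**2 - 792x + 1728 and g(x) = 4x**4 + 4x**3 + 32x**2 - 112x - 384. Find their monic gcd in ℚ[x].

x**3 - x**2 + 10x - 48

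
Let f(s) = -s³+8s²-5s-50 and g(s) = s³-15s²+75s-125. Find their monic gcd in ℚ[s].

s²-10s+25

Repeated division with remainder:
  -s³+8s²-5s-50 = (-1)(s³-15s²+75s-125) + (-7s²+70s-175)
  s³-15s²+75s-125 = (-(1/7)s+5/7)(-7s²+70s-175) + (0)
Last nonzero remainder: -7s²+70s-175. Dividing through by -7 gives the monic gcd s²-10s+25.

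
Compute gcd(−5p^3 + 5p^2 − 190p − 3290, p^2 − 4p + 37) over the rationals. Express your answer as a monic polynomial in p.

1

Repeated division with remainder:
  −5p^3 + 5p^2 − 190p − 3290 = (−5p − 15)(p^2 − 4p + 37) + (−65p − 2735)
  p^2 − 4p + 37 = (−(1/65)p + 599/845)(−65p − 2735) + (333906/169)
  −65p − 2735 = (−(10985/333906)p − 462215/333906)(333906/169) + (0)
The last nonzero remainder is the constant 333906/169, so the polynomials are coprime and gcd = 1.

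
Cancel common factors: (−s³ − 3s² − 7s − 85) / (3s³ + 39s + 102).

(−s − 5)/(3s + 6)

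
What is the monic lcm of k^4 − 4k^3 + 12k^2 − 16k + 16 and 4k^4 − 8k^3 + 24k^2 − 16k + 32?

k^6 − 4k^5 + 14k^4 − 24k^3 + 40k^2 − 32k + 32

By polynomial division,
  k^4 − 4k^3 + 12k^2 − 16k + 16 = (1/4)(4k^4 − 8k^3 + 24k^2 − 16k + 32) + (−2k^3 + 6k^2 − 12k + 8)
  4k^4 − 8k^3 + 24k^2 − 16k + 32 = (−2k − 2)(−2k^3 + 6k^2 − 12k + 8) + (12k^2 − 24k + 48)
  −2k^3 + 6k^2 − 12k + 8 = (−(1/6)k + 1/6)(12k^2 − 24k + 48) + (0)
Last nonzero remainder: 12k^2 − 24k + 48. Dividing through by 12 gives the monic gcd k^2 − 2k + 4.
Then lcm(f, g) = f·g / gcd(f, g); expanding and making the result monic gives the answer.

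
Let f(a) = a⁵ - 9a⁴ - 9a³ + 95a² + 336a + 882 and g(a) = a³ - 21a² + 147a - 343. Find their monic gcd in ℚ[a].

a² - 14a + 49

Repeated division with remainder:
  a⁵ - 9a⁴ - 9a³ + 95a² + 336a + 882 = (a² + 12a + 96)(a³ - 21a² + 147a - 343) + (690a² - 9660a + 33810)
  a³ - 21a² + 147a - 343 = ((1/690)a - 7/690)(690a² - 9660a + 33810) + (0)
Last nonzero remainder: 690a² - 9660a + 33810. Dividing through by 690 gives the monic gcd a² - 14a + 49.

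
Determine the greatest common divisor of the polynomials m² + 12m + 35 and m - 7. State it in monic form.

1

Repeated division with remainder:
  m² + 12m + 35 = (m + 19)(m - 7) + (168)
  m - 7 = ((1/168)m - 1/24)(168) + (0)
The last nonzero remainder is the constant 168, so the polynomials are coprime and gcd = 1.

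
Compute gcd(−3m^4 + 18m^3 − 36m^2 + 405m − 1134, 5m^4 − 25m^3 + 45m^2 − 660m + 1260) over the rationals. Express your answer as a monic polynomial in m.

m^3 − 3m^2 + 3m − 126

By polynomial division,
  −3m^4 + 18m^3 − 36m^2 + 405m − 1134 = (−3/5)(5m^4 − 25m^3 + 45m^2 − 660m + 1260) + (3m^3 − 9m^2 + 9m − 378)
  5m^4 − 25m^3 + 45m^2 − 660m + 1260 = ((5/3)m − 10/3)(3m^3 − 9m^2 + 9m − 378) + (0)
Last nonzero remainder: 3m^3 − 9m^2 + 9m − 378. Dividing through by 3 gives the monic gcd m^3 − 3m^2 + 3m − 126.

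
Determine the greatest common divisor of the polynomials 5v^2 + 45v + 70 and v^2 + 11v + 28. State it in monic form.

Apply the Euclidean algorithm:
  5v^2 + 45v + 70 = (5)(v^2 + 11v + 28) + (-10v - 70)
  v^2 + 11v + 28 = (-(1/10)v - 2/5)(-10v - 70) + (0)
Last nonzero remainder: -10v - 70. Dividing through by -10 gives the monic gcd v + 7.

v + 7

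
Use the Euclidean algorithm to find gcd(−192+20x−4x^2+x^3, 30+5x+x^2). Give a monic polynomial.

1

By polynomial division,
  x^3−4x^2+20x−192 = (x−9)(x^2+5x+30) + (35x+78)
  x^2+5x+30 = ((1/35)x+97/1225)(35x+78) + (29184/1225)
  35x+78 = ((42875/29184)x+15925/4864)(29184/1225) + (0)
The last nonzero remainder is the constant 29184/1225, so the polynomials are coprime and gcd = 1.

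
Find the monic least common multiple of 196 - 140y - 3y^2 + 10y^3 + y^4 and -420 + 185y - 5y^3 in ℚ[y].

2352 - 3052y + 1140y^2 + y^3 - 61y^4 + 3y^5 + y^6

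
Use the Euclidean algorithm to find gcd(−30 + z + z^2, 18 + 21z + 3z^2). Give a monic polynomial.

Repeated division with remainder:
  z^2 + z − 30 = (1/3)(3z^2 + 21z + 18) + (−6z − 36)
  3z^2 + 21z + 18 = (−(1/2)z − 1/2)(−6z − 36) + (0)
Last nonzero remainder: −6z − 36. Dividing through by −6 gives the monic gcd z + 6.

6 + z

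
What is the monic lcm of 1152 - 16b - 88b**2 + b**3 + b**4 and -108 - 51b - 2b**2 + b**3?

By polynomial division,
  b**4 + b**3 - 88b**2 - 16b + 1152 = (b + 3)(b**3 - 2b**2 - 51b - 108) + (-31b**2 + 245b + 1476)
  b**3 - 2b**2 - 51b - 108 = (-(1/31)b - 183/961)(-31b**2 + 245b + 1476) + ((41580/961)b + 166320/961)
  -31b**2 + 245b + 1476 = (-(29791/41580)b + 39401/4620)((41580/961)b + 166320/961) + (0)
Last nonzero remainder: (41580/961)b + 166320/961. Dividing through by 41580/961 gives the monic gcd b + 4.
Then lcm(f, g) = f·g / gcd(f, g); expanding and making the result monic gives the answer.

-31104 - 6480b + 3624b**2 + 485b**3 - 121b**4 - 5b**5 + b**6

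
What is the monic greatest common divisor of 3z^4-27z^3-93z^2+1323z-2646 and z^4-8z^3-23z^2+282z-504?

Repeated division with remainder:
  3z^4-27z^3-93z^2+1323z-2646 = (3)(z^4-8z^3-23z^2+282z-504) + (-3z^3-24z^2+477z-1134)
  z^4-8z^3-23z^2+282z-504 = (-(1/3)z+16/3)(-3z^3-24z^2+477z-1134) + (264z^2-2640z+5544)
  -3z^3-24z^2+477z-1134 = (-(1/88)z-9/44)(264z^2-2640z+5544) + (0)
Last nonzero remainder: 264z^2-2640z+5544. Dividing through by 264 gives the monic gcd z^2-10z+21.

z^2-10z+21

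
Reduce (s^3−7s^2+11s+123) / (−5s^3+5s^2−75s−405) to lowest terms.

Apply the Euclidean algorithm:
  s^3−7s^2+11s+123 = (−1/5)(−5s^3+5s^2−75s−405) + (−6s^2−4s+42)
  −5s^3+5s^2−75s−405 = ((5/6)s−25/18)(−6s^2−4s+42) + (−(1040/9)s−1040/3)
  −6s^2−4s+42 = ((27/520)s−63/520)(−(1040/9)s−1040/3) + (0)
Last nonzero remainder: −(1040/9)s−1040/3. Dividing through by −1040/9 gives the monic gcd s+3.
Cancel s+3 from numerator and denominator to get the reduced form.

(−s^2+10s−41)/(5s^2−20s+135)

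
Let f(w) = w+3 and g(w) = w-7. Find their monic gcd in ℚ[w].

1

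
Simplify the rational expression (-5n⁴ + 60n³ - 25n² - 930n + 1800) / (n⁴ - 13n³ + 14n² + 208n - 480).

Repeated division with remainder:
  -5n⁴ + 60n³ - 25n² - 930n + 1800 = (-5)(n⁴ - 13n³ + 14n² + 208n - 480) + (-5n³ + 45n² + 110n - 600)
  n⁴ - 13n³ + 14n² + 208n - 480 = (-(1/5)n + 4/5)(-5n³ + 45n² + 110n - 600) + (0)
Last nonzero remainder: -5n³ + 45n² + 110n - 600. Dividing through by -5 gives the monic gcd n³ - 9n² - 22n + 120.
Cancel n³ - 9n² - 22n + 120 from numerator and denominator to get the reduced form.

(-5n + 15)/(n - 4)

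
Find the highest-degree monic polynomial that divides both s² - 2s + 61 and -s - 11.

1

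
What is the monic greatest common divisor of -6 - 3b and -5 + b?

Repeated division with remainder:
  -3b - 6 = (-3)(b - 5) + (-21)
  b - 5 = (-(1/21)b + 5/21)(-21) + (0)
The last nonzero remainder is the constant -21, so the polynomials are coprime and gcd = 1.

1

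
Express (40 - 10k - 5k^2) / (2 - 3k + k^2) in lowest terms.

(-20 - 5k)/(-1 + k)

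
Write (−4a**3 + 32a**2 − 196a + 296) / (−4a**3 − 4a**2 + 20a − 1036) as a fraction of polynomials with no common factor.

(a − 2)/(a + 7)

By polynomial division,
  −4a**3 + 32a**2 − 196a + 296 = (−4a**3 − 4a**2 + 20a − 1036) + (36a**2 − 216a + 1332)
  −4a**3 − 4a**2 + 20a − 1036 = (−(1/9)a − 7/9)(36a**2 − 216a + 1332) + (0)
Last nonzero remainder: 36a**2 − 216a + 1332. Dividing through by 36 gives the monic gcd a**2 − 6a + 37.
Cancel a**2 − 6a + 37 from numerator and denominator to get the reduced form.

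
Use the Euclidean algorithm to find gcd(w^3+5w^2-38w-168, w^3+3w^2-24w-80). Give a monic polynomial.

w+4

Apply the Euclidean algorithm:
  w^3+5w^2-38w-168 = (w^3+3w^2-24w-80) + (2w^2-14w-88)
  w^3+3w^2-24w-80 = ((1/2)w+5)(2w^2-14w-88) + (90w+360)
  2w^2-14w-88 = ((1/45)w-11/45)(90w+360) + (0)
Last nonzero remainder: 90w+360. Dividing through by 90 gives the monic gcd w+4.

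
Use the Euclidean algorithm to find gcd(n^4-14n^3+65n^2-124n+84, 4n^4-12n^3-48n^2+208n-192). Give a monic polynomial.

n^3-7n^2+16n-12

Apply the Euclidean algorithm:
  n^4-14n^3+65n^2-124n+84 = (1/4)(4n^4-12n^3-48n^2+208n-192) + (-11n^3+77n^2-176n+132)
  4n^4-12n^3-48n^2+208n-192 = (-(4/11)n-16/11)(-11n^3+77n^2-176n+132) + (0)
Last nonzero remainder: -11n^3+77n^2-176n+132. Dividing through by -11 gives the monic gcd n^3-7n^2+16n-12.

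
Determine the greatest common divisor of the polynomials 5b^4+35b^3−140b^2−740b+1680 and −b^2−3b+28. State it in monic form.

b^2+3b−28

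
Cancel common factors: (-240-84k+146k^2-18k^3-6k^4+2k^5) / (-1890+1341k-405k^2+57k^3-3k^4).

Repeated division with remainder:
  2k^5-6k^4-18k^3+146k^2-84k-240 = (-(2/3)k-32/3)(-3k^4+57k^3-405k^2+1341k-1890) + (320k^3-3280k^2+12960k-20400)
  -3k^4+57k^3-405k^2+1341k-1890 = (-(3/320)k+21/256)(320k^3-3280k^2+12960k-20400) + (-(231/16)k^2+(693/8)k-3465/16)
  320k^3-3280k^2+12960k-20400 = (-(5120/231)k+21760/231)(-(231/16)k^2+(693/8)k-3465/16) + (0)
Last nonzero remainder: -(231/16)k^2+(693/8)k-3465/16. Dividing through by -231/16 gives the monic gcd k^2-6k+15.
Cancel k^2-6k+15 from numerator and denominator to get the reduced form.

(16+12k-6k^2-2k^3)/(126-39k+3k^2)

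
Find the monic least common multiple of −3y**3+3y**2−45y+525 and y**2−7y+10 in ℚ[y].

Apply the Euclidean algorithm:
  −3y**3+3y**2−45y+525 = (−3y−18)(y**2−7y+10) + (−141y+705)
  y**2−7y+10 = (−(1/141)y+2/141)(−141y+705) + (0)
Last nonzero remainder: −141y+705. Dividing through by −141 gives the monic gcd y−5.
Then lcm(f, g) = f·g / gcd(f, g); expanding and making the result monic gives the answer.

y**4−3y**3+17y**2−205y+350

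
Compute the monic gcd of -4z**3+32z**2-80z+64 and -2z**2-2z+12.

z-2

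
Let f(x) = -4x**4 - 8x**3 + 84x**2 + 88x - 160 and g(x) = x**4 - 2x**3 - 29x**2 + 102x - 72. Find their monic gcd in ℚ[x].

Euclidean algorithm in ℚ[x]:
  -4x**4 - 8x**3 + 84x**2 + 88x - 160 = (-4)(x**4 - 2x**3 - 29x**2 + 102x - 72) + (-16x**3 - 32x**2 + 496x - 448)
  x**4 - 2x**3 - 29x**2 + 102x - 72 = (-(1/16)x + 1/4)(-16x**3 - 32x**2 + 496x - 448) + (10x**2 - 50x + 40)
  -16x**3 - 32x**2 + 496x - 448 = (-(8/5)x - 56/5)(10x**2 - 50x + 40) + (0)
Last nonzero remainder: 10x**2 - 50x + 40. Dividing through by 10 gives the monic gcd x**2 - 5x + 4.

x**2 - 5x + 4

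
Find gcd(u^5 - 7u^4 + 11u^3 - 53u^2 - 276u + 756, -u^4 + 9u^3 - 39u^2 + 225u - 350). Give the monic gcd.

Euclidean algorithm in ℚ[u]:
  u^5 - 7u^4 + 11u^3 - 53u^2 - 276u + 756 = (-u - 2)(-u^4 + 9u^3 - 39u^2 + 225u - 350) + (-10u^3 + 94u^2 - 176u + 56)
  -u^4 + 9u^3 - 39u^2 + 225u - 350 = ((1/10)u + 1/25)(-10u^3 + 94u^2 - 176u + 56) + (-(629/25)u^2 + (5661/25)u - 8806/25)
  -10u^3 + 94u^2 - 176u + 56 = ((250/629)u - 100/629)(-(629/25)u^2 + (5661/25)u - 8806/25) + (0)
Last nonzero remainder: -(629/25)u^2 + (5661/25)u - 8806/25. Dividing through by -629/25 gives the monic gcd u^2 - 9u + 14.

u^2 - 9u + 14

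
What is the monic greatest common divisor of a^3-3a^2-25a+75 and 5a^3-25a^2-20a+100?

a-5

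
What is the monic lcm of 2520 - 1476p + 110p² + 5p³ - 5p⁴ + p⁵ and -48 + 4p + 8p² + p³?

Apply the Euclidean algorithm:
  p⁵ - 5p⁴ + 5p³ + 110p² - 1476p + 2520 = (p² - 13p + 105)(p³ + 8p² + 4p - 48) + (-630p² - 2520p + 7560)
  p³ + 8p² + 4p - 48 = (-(1/630)p - 2/315)(-630p² - 2520p + 7560) + (0)
Last nonzero remainder: -630p² - 2520p + 7560. Dividing through by -630 gives the monic gcd p² + 4p - 12.
Then lcm(f, g) = f·g / gcd(f, g); expanding and making the result monic gives the answer.

10080 - 3384p - 1036p² + 130p³ - 15p⁴ - p⁵ + p⁶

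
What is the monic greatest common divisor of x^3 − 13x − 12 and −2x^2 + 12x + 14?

Repeated division with remainder:
  x^3 − 13x − 12 = (−(1/2)x − 3)(−2x^2 + 12x + 14) + (30x + 30)
  −2x^2 + 12x + 14 = (−(1/15)x + 7/15)(30x + 30) + (0)
Last nonzero remainder: 30x + 30. Dividing through by 30 gives the monic gcd x + 1.

x + 1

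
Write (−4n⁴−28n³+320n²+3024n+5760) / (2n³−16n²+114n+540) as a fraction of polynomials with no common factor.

By polynomial division,
  −4n⁴−28n³+320n²+3024n+5760 = (−2n−30)(2n³−16n²+114n+540) + (68n²+7524n+21960)
  2n³−16n²+114n+540 = ((1/34)n−2017/578)(68n²+7524n+21960) + ((7434240/289)n+22302720/289)
  68n²+7524n+21960 = ((4913/1858560)n+17629/61952)((7434240/289)n+22302720/289) + (0)
Last nonzero remainder: (7434240/289)n+22302720/289. Dividing through by 7434240/289 gives the monic gcd n+3.
Cancel n+3 from numerator and denominator to get the reduced form.

(−2n³−8n²+184n+960)/(n²−11n+90)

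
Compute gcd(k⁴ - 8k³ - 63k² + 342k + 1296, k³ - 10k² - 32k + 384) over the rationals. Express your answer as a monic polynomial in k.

Apply the Euclidean algorithm:
  k⁴ - 8k³ - 63k² + 342k + 1296 = (k + 2)(k³ - 10k² - 32k + 384) + (-11k² + 22k + 528)
  k³ - 10k² - 32k + 384 = (-(1/11)k + 8/11)(-11k² + 22k + 528) + (0)
Last nonzero remainder: -11k² + 22k + 528. Dividing through by -11 gives the monic gcd k² - 2k - 48.

k² - 2k - 48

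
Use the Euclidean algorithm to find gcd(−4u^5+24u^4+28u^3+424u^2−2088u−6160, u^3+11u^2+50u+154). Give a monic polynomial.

By polynomial division,
  −4u^5+24u^4+28u^3+424u^2−2088u−6160 = (−4u^2+68u−520)(u^3+11u^2+50u+154) + (3360u^2+13440u+73920)
  u^3+11u^2+50u+154 = ((1/3360)u+1/480)(3360u^2+13440u+73920) + (0)
Last nonzero remainder: 3360u^2+13440u+73920. Dividing through by 3360 gives the monic gcd u^2+4u+22.

u^2+4u+22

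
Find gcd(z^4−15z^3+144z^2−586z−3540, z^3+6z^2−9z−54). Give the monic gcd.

z+3

Euclidean algorithm in ℚ[z]:
  z^4−15z^3+144z^2−586z−3540 = (z−21)(z^3+6z^2−9z−54) + (279z^2−721z−4674)
  z^3+6z^2−9z−54 = ((1/279)z+2395/77841)(279z^2−721z−4674) + ((2330272/77841)z+2330272/25947)
  279z^2−721z−4674 = ((21717639/2330272)z−60638139/1165136)((2330272/77841)z+2330272/25947) + (0)
Last nonzero remainder: (2330272/77841)z+2330272/25947. Dividing through by 2330272/77841 gives the monic gcd z+3.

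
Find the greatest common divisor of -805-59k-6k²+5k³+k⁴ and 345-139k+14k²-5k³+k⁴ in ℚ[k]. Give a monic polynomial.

-115+8k-2k²+k³

By polynomial division,
  k⁴+5k³-6k²-59k-805 = (k⁴-5k³+14k²-139k+345) + (10k³-20k²+80k-1150)
  k⁴-5k³+14k²-139k+345 = ((1/10)k-3/10)(10k³-20k²+80k-1150) + (0)
Last nonzero remainder: 10k³-20k²+80k-1150. Dividing through by 10 gives the monic gcd k³-2k²+8k-115.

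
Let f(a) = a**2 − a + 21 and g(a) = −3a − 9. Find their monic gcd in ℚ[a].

Repeated division with remainder:
  a**2 − a + 21 = (−(1/3)a + 4/3)(−3a − 9) + (33)
  −3a − 9 = (−(1/11)a − 3/11)(33) + (0)
The last nonzero remainder is the constant 33, so the polynomials are coprime and gcd = 1.

1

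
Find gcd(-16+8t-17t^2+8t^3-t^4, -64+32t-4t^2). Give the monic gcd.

16-8t+t^2

Repeated division with remainder:
  -t^4+8t^3-17t^2+8t-16 = ((1/4)t^2+1/4)(-4t^2+32t-64) + (0)
Last nonzero remainder: -4t^2+32t-64. Dividing through by -4 gives the monic gcd t^2-8t+16.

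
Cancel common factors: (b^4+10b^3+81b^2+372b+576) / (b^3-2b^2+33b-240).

(b^2+7b+12)/(b-5)

Apply the Euclidean algorithm:
  b^4+10b^3+81b^2+372b+576 = (b+12)(b^3-2b^2+33b-240) + (72b^2+216b+3456)
  b^3-2b^2+33b-240 = ((1/72)b-5/72)(72b^2+216b+3456) + (0)
Last nonzero remainder: 72b^2+216b+3456. Dividing through by 72 gives the monic gcd b^2+3b+48.
Cancel b^2+3b+48 from numerator and denominator to get the reduced form.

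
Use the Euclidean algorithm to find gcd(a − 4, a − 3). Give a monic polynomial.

Euclidean algorithm in ℚ[a]:
  a − 4 = (a − 3) + (−1)
  a − 3 = (−a + 3)(−1) + (0)
The last nonzero remainder is the constant −1, so the polynomials are coprime and gcd = 1.

1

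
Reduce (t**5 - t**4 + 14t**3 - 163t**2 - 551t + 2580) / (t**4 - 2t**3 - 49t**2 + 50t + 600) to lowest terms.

(t**3 + 34t - 129)/(t**2 - t - 30)

By polynomial division,
  t**5 - t**4 + 14t**3 - 163t**2 - 551t + 2580 = (t + 1)(t**4 - 2t**3 - 49t**2 + 50t + 600) + (65t**3 - 164t**2 - 1201t + 1980)
  t**4 - 2t**3 - 49t**2 + 50t + 600 = ((1/65)t + 34/4225)(65t**3 - 164t**2 - 1201t + 1980) + (-(123384/4225)t**2 + (123384/4225)t + 493536/845)
  65t**3 - 164t**2 - 1201t + 1980 = (-(274625/123384)t + 139425/41128)(-(123384/4225)t**2 + (123384/4225)t + 493536/845) + (0)
Last nonzero remainder: -(123384/4225)t**2 + (123384/4225)t + 493536/845. Dividing through by -123384/4225 gives the monic gcd t**2 - t - 20.
Cancel t**2 - t - 20 from numerator and denominator to get the reduced form.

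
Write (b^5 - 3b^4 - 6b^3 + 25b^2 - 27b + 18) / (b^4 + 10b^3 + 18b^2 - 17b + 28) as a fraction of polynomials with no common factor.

(b^3 - 2b^2 - 9b + 18)/(b^2 + 11b + 28)

Euclidean algorithm in ℚ[b]:
  b^5 - 3b^4 - 6b^3 + 25b^2 - 27b + 18 = (b - 13)(b^4 + 10b^3 + 18b^2 - 17b + 28) + (106b^3 + 276b^2 - 276b + 382)
  b^4 + 10b^3 + 18b^2 - 17b + 28 = ((1/106)b + 196/2809)(106b^3 + 276b^2 - 276b + 382) + ((3780/2809)b^2 - (3780/2809)b + 3780/2809)
  106b^3 + 276b^2 - 276b + 382 = ((148877/1890)b + 536519/1890)((3780/2809)b^2 - (3780/2809)b + 3780/2809) + (0)
Last nonzero remainder: (3780/2809)b^2 - (3780/2809)b + 3780/2809. Dividing through by 3780/2809 gives the monic gcd b^2 - b + 1.
Cancel b^2 - b + 1 from numerator and denominator to get the reduced form.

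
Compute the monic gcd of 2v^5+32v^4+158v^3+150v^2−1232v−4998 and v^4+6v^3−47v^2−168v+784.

v^2+14v+49

Euclidean algorithm in ℚ[v]:
  2v^5+32v^4+158v^3+150v^2−1232v−4998 = (2v+20)(v^4+6v^3−47v^2−168v+784) + (132v^3+1426v^2+560v−20678)
  v^4+6v^3−47v^2−168v+784 = ((1/132)v−317/8712)(132v^3+1426v^2+560v−20678) + ((2809/4356)v^2+(19663/2178)v+137641/4356)
  132v^3+1426v^2+560v−20678 = ((574992/2809)v−1838232/2809)((2809/4356)v^2+(19663/2178)v+137641/4356) + (0)
Last nonzero remainder: (2809/4356)v^2+(19663/2178)v+137641/4356. Dividing through by 2809/4356 gives the monic gcd v^2+14v+49.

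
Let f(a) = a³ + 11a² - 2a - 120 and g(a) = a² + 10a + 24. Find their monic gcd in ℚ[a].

a + 4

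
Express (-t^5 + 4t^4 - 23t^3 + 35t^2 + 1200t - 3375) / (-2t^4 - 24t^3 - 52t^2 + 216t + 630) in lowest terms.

(t^3 - 6t^2 + 50t - 225)/(2t^2 + 20t + 42)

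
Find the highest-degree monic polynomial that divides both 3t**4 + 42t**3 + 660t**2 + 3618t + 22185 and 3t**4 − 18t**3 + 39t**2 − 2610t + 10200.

t**2 + 8t + 85

Euclidean algorithm in ℚ[t]:
  3t**4 + 42t**3 + 660t**2 + 3618t + 22185 = (3t**4 − 18t**3 + 39t**2 − 2610t + 10200) + (60t**3 + 621t**2 + 6228t + 11985)
  3t**4 − 18t**3 + 39t**2 − 2610t + 10200 = ((1/20)t − 327/400)(60t**3 + 621t**2 + 6228t + 11985) + ((94107/400)t**2 + (94107/50)t + 1599819/80)
  60t**3 + 621t**2 + 6228t + 11985 = ((8000/31369)t + 18800/31369)((94107/400)t**2 + (94107/50)t + 1599819/80) + (0)
Last nonzero remainder: (94107/400)t**2 + (94107/50)t + 1599819/80. Dividing through by 94107/400 gives the monic gcd t**2 + 8t + 85.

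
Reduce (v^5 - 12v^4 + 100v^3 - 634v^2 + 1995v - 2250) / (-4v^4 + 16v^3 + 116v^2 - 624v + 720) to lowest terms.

(-v^3 + 4v^2 - 53v + 150)/(4v^2 + 16v - 48)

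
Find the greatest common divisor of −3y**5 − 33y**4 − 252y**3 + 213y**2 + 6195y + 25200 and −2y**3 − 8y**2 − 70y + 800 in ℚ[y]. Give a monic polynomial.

y**3 + 4y**2 + 35y − 400

Repeated division with remainder:
  −3y**5 − 33y**4 − 252y**3 + 213y**2 + 6195y + 25200 = ((3/2)y**2 + (21/2)y + 63/2)(−2y**3 − 8y**2 − 70y + 800) + (0)
Last nonzero remainder: −2y**3 − 8y**2 − 70y + 800. Dividing through by −2 gives the monic gcd y**3 + 4y**2 + 35y − 400.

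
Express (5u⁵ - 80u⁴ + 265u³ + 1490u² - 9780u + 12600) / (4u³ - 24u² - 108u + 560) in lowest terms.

(5u³ - 70u² + 300u - 360)/(4u - 16)

Apply the Euclidean algorithm:
  5u⁵ - 80u⁴ + 265u³ + 1490u² - 9780u + 12600 = ((5/4)u² - (25/2)u + 25)(4u³ - 24u² - 108u + 560) + (40u² - 80u - 1400)
  4u³ - 24u² - 108u + 560 = ((1/10)u - 2/5)(40u² - 80u - 1400) + (0)
Last nonzero remainder: 40u² - 80u - 1400. Dividing through by 40 gives the monic gcd u² - 2u - 35.
Cancel u² - 2u - 35 from numerator and denominator to get the reduced form.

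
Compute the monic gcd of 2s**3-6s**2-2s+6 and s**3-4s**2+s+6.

s**2-2s-3

By polynomial division,
  2s**3-6s**2-2s+6 = (2)(s**3-4s**2+s+6) + (2s**2-4s-6)
  s**3-4s**2+s+6 = ((1/2)s-1)(2s**2-4s-6) + (0)
Last nonzero remainder: 2s**2-4s-6. Dividing through by 2 gives the monic gcd s**2-2s-3.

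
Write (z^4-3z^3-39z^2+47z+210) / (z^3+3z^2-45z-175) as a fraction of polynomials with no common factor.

Apply the Euclidean algorithm:
  z^4-3z^3-39z^2+47z+210 = (z-6)(z^3+3z^2-45z-175) + (24z^2-48z-840)
  z^3+3z^2-45z-175 = ((1/24)z+5/24)(24z^2-48z-840) + (0)
Last nonzero remainder: 24z^2-48z-840. Dividing through by 24 gives the monic gcd z^2-2z-35.
Cancel z^2-2z-35 from numerator and denominator to get the reduced form.

(z^2-z-6)/(z+5)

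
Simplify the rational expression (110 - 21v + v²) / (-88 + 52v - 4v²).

Apply the Euclidean algorithm:
  v² - 21v + 110 = (-1/4)(-4v² + 52v - 88) + (-8v + 88)
  -4v² + 52v - 88 = ((1/2)v - 1)(-8v + 88) + (0)
Last nonzero remainder: -8v + 88. Dividing through by -8 gives the monic gcd v - 11.
Cancel v - 11 from numerator and denominator to get the reduced form.

(10 - v)/(-8 + 4v)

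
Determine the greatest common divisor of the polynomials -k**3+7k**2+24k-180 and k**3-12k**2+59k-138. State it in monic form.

Apply the Euclidean algorithm:
  -k**3+7k**2+24k-180 = (-1)(k**3-12k**2+59k-138) + (-5k**2+83k-318)
  k**3-12k**2+59k-138 = (-(1/5)k-23/25)(-5k**2+83k-318) + ((1794/25)k-10764/25)
  -5k**2+83k-318 = (-(125/1794)k+1325/1794)((1794/25)k-10764/25) + (0)
Last nonzero remainder: (1794/25)k-10764/25. Dividing through by 1794/25 gives the monic gcd k-6.

k-6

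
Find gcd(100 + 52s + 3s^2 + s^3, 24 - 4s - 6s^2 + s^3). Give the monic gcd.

2 + s

Repeated division with remainder:
  s^3 + 3s^2 + 52s + 100 = (s^3 - 6s^2 - 4s + 24) + (9s^2 + 56s + 76)
  s^3 - 6s^2 - 4s + 24 = ((1/9)s - 110/81)(9s^2 + 56s + 76) + ((5152/81)s + 10304/81)
  9s^2 + 56s + 76 = ((729/5152)s + 1539/2576)((5152/81)s + 10304/81) + (0)
Last nonzero remainder: (5152/81)s + 10304/81. Dividing through by 5152/81 gives the monic gcd s + 2.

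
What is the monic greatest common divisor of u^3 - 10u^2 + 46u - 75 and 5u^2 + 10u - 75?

By polynomial division,
  u^3 - 10u^2 + 46u - 75 = ((1/5)u - 12/5)(5u^2 + 10u - 75) + (85u - 255)
  5u^2 + 10u - 75 = ((1/17)u + 5/17)(85u - 255) + (0)
Last nonzero remainder: 85u - 255. Dividing through by 85 gives the monic gcd u - 3.

u - 3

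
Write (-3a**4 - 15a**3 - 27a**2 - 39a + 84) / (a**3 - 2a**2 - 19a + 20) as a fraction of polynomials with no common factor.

By polynomial division,
  -3a**4 - 15a**3 - 27a**2 - 39a + 84 = (-3a - 21)(a**3 - 2a**2 - 19a + 20) + (-126a**2 - 378a + 504)
  a**3 - 2a**2 - 19a + 20 = (-(1/126)a + 5/126)(-126a**2 - 378a + 504) + (0)
Last nonzero remainder: -126a**2 - 378a + 504. Dividing through by -126 gives the monic gcd a**2 + 3a - 4.
Cancel a**2 + 3a - 4 from numerator and denominator to get the reduced form.

(-3a**2 - 6a - 21)/(a - 5)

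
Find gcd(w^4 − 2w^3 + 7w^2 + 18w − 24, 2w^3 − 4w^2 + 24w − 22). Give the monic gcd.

w − 1

Apply the Euclidean algorithm:
  w^4 − 2w^3 + 7w^2 + 18w − 24 = ((1/2)w)(2w^3 − 4w^2 + 24w − 22) + (−5w^2 + 29w − 24)
  2w^3 − 4w^2 + 24w − 22 = (−(2/5)w − 38/25)(−5w^2 + 29w − 24) + ((1462/25)w − 1462/25)
  −5w^2 + 29w − 24 = (−(125/1462)w + 300/731)((1462/25)w − 1462/25) + (0)
Last nonzero remainder: (1462/25)w − 1462/25. Dividing through by 1462/25 gives the monic gcd w − 1.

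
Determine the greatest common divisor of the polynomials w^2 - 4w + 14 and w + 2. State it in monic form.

Euclidean algorithm in ℚ[w]:
  w^2 - 4w + 14 = (w - 6)(w + 2) + (26)
  w + 2 = ((1/26)w + 1/13)(26) + (0)
The last nonzero remainder is the constant 26, so the polynomials are coprime and gcd = 1.

1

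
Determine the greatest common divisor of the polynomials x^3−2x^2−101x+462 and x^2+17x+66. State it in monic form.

x+11

Repeated division with remainder:
  x^3−2x^2−101x+462 = (x−19)(x^2+17x+66) + (156x+1716)
  x^2+17x+66 = ((1/156)x+1/26)(156x+1716) + (0)
Last nonzero remainder: 156x+1716. Dividing through by 156 gives the monic gcd x+11.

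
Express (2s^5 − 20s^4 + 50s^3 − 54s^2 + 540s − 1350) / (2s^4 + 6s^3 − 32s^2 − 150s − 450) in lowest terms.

(s^2 − 8s + 15)/(s + 5)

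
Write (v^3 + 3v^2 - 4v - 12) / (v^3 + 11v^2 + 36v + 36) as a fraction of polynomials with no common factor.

(v - 2)/(v + 6)

By polynomial division,
  v^3 + 3v^2 - 4v - 12 = (v^3 + 11v^2 + 36v + 36) + (-8v^2 - 40v - 48)
  v^3 + 11v^2 + 36v + 36 = (-(1/8)v - 3/4)(-8v^2 - 40v - 48) + (0)
Last nonzero remainder: -8v^2 - 40v - 48. Dividing through by -8 gives the monic gcd v^2 + 5v + 6.
Cancel v^2 + 5v + 6 from numerator and denominator to get the reduced form.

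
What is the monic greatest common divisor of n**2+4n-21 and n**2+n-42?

n+7

Repeated division with remainder:
  n**2+4n-21 = (n**2+n-42) + (3n+21)
  n**2+n-42 = ((1/3)n-2)(3n+21) + (0)
Last nonzero remainder: 3n+21. Dividing through by 3 gives the monic gcd n+7.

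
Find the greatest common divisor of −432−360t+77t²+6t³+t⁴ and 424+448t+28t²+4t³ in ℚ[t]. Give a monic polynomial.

1+t

Euclidean algorithm in ℚ[t]:
  t⁴+6t³+77t²−360t−432 = ((1/4)t−1/4)(4t³+28t²+448t+424) + (−28t²−354t−326)
  4t³+28t²+448t+424 = (−(1/7)t+79/98)(−28t²−354t−326) + ((33653/49)t+33653/49)
  −28t²−354t−326 = (−(1372/33653)t−15974/33653)((33653/49)t+33653/49) + (0)
Last nonzero remainder: (33653/49)t+33653/49. Dividing through by 33653/49 gives the monic gcd t+1.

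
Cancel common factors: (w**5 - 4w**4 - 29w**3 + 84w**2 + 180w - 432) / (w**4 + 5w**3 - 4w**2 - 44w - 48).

Repeated division with remainder:
  w**5 - 4w**4 - 29w**3 + 84w**2 + 180w - 432 = (w - 9)(w**4 + 5w**3 - 4w**2 - 44w - 48) + (20w**3 + 92w**2 - 168w - 864)
  w**4 + 5w**3 - 4w**2 - 44w - 48 = ((1/20)w + 1/50)(20w**3 + 92w**2 - 168w - 864) + ((64/25)w**2 + (64/25)w - 768/25)
  20w**3 + 92w**2 - 168w - 864 = ((125/16)w + 225/8)((64/25)w**2 + (64/25)w - 768/25) + (0)
Last nonzero remainder: (64/25)w**2 + (64/25)w - 768/25. Dividing through by 64/25 gives the monic gcd w**2 + w - 12.
Cancel w**2 + w - 12 from numerator and denominator to get the reduced form.

(w**3 - 5w**2 - 12w + 36)/(w**2 + 4w + 4)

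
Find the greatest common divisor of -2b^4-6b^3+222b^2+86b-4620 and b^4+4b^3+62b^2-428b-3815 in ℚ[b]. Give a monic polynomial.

b^2-2b-35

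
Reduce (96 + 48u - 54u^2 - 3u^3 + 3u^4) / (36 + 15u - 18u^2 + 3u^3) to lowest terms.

(-8 + 2u + u^2)/(-3 + u)

Euclidean algorithm in ℚ[u]:
  3u^4 - 3u^3 - 54u^2 + 48u + 96 = (u + 5)(3u^3 - 18u^2 + 15u + 36) + (21u^2 - 63u - 84)
  3u^3 - 18u^2 + 15u + 36 = ((1/7)u - 3/7)(21u^2 - 63u - 84) + (0)
Last nonzero remainder: 21u^2 - 63u - 84. Dividing through by 21 gives the monic gcd u^2 - 3u - 4.
Cancel u^2 - 3u - 4 from numerator and denominator to get the reduced form.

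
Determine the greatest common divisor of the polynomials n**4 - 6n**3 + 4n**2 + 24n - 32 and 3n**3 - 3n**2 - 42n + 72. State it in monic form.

n - 2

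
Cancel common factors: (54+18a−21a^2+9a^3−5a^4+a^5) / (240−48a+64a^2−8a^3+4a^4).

(9+3a−5a^2+a^3)/(40−8a+4a^2)

By polynomial division,
  a^5−5a^4+9a^3−21a^2+18a+54 = ((1/4)a−3/4)(4a^4−8a^3+64a^2−48a+240) + (−13a^3+39a^2−78a+234)
  4a^4−8a^3+64a^2−48a+240 = (−(4/13)a−4/13)(−13a^3+39a^2−78a+234) + (52a^2+312)
  −13a^3+39a^2−78a+234 = (−(1/4)a+3/4)(52a^2+312) + (0)
Last nonzero remainder: 52a^2+312. Dividing through by 52 gives the monic gcd a^2+6.
Cancel a^2+6 from numerator and denominator to get the reduced form.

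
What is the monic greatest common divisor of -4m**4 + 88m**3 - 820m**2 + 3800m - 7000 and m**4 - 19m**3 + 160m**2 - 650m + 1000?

m**3 - 15m**2 + 100m - 250

Euclidean algorithm in ℚ[m]:
  -4m**4 + 88m**3 - 820m**2 + 3800m - 7000 = (-4)(m**4 - 19m**3 + 160m**2 - 650m + 1000) + (12m**3 - 180m**2 + 1200m - 3000)
  m**4 - 19m**3 + 160m**2 - 650m + 1000 = ((1/12)m - 1/3)(12m**3 - 180m**2 + 1200m - 3000) + (0)
Last nonzero remainder: 12m**3 - 180m**2 + 1200m - 3000. Dividing through by 12 gives the monic gcd m**3 - 15m**2 + 100m - 250.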